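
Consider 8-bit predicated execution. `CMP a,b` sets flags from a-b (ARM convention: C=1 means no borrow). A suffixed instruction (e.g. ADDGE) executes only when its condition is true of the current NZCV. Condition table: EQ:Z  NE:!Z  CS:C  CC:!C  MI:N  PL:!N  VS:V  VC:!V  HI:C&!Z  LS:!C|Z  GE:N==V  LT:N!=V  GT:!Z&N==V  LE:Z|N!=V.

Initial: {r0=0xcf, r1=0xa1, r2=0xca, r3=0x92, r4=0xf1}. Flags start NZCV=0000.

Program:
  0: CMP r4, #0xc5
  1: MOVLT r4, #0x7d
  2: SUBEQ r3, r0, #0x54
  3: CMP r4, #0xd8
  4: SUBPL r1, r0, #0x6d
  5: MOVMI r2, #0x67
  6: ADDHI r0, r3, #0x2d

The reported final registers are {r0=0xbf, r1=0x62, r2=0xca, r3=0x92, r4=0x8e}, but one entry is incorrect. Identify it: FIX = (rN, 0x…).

FIX = (r4, 0xf1)

0: ✓ CMP  NZCV=0010
1: · MOVLT
2: · SUBEQ
3: ✓ CMP  NZCV=0010
4: ✓ SUBPL  r1←0x62
5: · MOVMI
6: ✓ ADDHI  r0←0xbf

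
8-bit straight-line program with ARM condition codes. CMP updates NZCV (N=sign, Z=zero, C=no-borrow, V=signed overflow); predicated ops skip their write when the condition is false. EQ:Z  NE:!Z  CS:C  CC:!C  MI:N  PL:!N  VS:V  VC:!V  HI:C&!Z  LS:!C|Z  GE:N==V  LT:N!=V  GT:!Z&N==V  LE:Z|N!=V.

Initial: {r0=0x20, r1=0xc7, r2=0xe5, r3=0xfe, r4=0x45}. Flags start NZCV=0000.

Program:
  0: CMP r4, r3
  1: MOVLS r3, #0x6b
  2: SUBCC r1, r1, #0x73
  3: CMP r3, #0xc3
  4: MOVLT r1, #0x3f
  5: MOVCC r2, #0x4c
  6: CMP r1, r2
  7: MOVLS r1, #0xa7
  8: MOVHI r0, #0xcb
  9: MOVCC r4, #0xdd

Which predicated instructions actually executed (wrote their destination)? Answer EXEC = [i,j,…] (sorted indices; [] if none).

EXEC = [1,2,5,8]

0: ✓ CMP  NZCV=0000
1: ✓ MOVLS  r3←0x6b
2: ✓ SUBCC  r1←0x54
3: ✓ CMP  NZCV=1001
4: · MOVLT
5: ✓ MOVCC  r2←0x4c
6: ✓ CMP  NZCV=0010
7: · MOVLS
8: ✓ MOVHI  r0←0xcb
9: · MOVCC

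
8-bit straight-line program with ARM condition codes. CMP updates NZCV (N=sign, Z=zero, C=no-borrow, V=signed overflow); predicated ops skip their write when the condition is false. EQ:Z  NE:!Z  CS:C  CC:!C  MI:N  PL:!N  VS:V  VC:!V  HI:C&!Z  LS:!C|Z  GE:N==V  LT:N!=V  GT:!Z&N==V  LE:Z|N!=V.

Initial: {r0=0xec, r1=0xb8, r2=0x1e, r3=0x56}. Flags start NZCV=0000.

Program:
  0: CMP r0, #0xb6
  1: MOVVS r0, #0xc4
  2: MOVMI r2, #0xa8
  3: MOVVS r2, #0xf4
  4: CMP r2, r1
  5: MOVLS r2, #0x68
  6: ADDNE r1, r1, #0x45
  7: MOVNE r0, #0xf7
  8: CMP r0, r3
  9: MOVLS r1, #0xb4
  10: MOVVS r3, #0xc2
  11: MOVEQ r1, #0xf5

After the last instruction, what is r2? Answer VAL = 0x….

0: ✓ CMP  NZCV=0010
1: · MOVVS
2: · MOVMI
3: · MOVVS
4: ✓ CMP  NZCV=0000
5: ✓ MOVLS  r2←0x68
6: ✓ ADDNE  r1←0xfd
7: ✓ MOVNE  r0←0xf7
8: ✓ CMP  NZCV=1010
9: · MOVLS
10: · MOVVS
11: · MOVEQ

VAL = 0x68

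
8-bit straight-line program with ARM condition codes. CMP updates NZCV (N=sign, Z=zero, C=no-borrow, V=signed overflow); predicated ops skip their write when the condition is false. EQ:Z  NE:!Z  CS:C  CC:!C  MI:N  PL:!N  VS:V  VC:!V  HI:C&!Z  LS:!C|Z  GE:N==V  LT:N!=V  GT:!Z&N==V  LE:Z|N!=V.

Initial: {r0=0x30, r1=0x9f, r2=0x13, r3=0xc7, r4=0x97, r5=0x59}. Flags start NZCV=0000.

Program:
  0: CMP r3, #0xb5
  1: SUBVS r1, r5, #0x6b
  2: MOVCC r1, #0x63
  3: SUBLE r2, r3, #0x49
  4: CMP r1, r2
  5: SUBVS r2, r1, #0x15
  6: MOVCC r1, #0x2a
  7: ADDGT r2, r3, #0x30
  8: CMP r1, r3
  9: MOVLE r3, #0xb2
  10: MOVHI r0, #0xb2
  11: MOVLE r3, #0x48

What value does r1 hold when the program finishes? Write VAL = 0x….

0: ✓ CMP  NZCV=0010
1: · SUBVS
2: · MOVCC
3: · SUBLE
4: ✓ CMP  NZCV=1010
5: · SUBVS
6: · MOVCC
7: · ADDGT
8: ✓ CMP  NZCV=1000
9: ✓ MOVLE  r3←0xb2
10: · MOVHI
11: ✓ MOVLE  r3←0x48

VAL = 0x9f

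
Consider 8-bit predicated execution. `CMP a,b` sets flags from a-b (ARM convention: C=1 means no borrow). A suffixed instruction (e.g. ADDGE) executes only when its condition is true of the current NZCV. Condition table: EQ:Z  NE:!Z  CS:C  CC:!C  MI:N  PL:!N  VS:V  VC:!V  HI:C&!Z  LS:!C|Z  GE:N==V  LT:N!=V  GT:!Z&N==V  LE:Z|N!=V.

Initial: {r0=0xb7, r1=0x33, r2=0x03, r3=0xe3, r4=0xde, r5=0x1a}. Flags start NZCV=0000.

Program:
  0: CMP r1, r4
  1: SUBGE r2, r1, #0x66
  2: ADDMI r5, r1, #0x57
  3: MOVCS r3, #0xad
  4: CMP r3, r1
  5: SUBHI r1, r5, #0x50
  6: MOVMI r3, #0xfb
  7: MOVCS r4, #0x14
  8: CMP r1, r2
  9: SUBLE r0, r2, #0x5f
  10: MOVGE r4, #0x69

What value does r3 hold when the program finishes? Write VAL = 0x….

0: ✓ CMP  NZCV=0000
1: ✓ SUBGE  r2←0xcd
2: · ADDMI
3: · MOVCS
4: ✓ CMP  NZCV=1010
5: ✓ SUBHI  r1←0xca
6: ✓ MOVMI  r3←0xfb
7: ✓ MOVCS  r4←0x14
8: ✓ CMP  NZCV=1000
9: ✓ SUBLE  r0←0x6e
10: · MOVGE

VAL = 0xfb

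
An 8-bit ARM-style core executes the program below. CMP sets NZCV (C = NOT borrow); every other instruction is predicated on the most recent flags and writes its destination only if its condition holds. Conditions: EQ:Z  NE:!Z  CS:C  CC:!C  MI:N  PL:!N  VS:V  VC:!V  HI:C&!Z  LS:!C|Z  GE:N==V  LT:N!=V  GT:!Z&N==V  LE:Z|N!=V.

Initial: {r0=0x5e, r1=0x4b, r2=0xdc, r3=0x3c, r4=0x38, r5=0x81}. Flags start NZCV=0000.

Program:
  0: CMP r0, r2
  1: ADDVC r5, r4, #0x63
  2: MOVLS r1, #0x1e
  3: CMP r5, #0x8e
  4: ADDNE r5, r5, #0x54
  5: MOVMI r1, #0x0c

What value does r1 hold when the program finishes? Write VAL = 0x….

[0] flags=1001 → (cmp)
[1] flags=1001 VC?F → skip
[2] flags=1001 LS?T → r1=0x1e
[3] flags=1000 → (cmp)
[4] flags=1000 NE?T → r5=0xd5
[5] flags=1000 MI?T → r1=0x0c

VAL = 0x0c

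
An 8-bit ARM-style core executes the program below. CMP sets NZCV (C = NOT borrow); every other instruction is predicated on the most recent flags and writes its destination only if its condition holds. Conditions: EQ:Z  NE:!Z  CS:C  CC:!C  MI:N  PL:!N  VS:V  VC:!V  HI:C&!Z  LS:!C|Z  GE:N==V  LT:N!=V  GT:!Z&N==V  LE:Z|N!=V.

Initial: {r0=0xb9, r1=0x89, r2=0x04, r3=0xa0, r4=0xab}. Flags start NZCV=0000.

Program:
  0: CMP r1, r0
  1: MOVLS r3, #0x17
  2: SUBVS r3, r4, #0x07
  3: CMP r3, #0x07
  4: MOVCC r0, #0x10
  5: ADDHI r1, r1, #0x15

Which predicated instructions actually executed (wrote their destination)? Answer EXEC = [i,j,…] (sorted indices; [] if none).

0: ✓ CMP  NZCV=1000
1: ✓ MOVLS  r3←0x17
2: · SUBVS
3: ✓ CMP  NZCV=0010
4: · MOVCC
5: ✓ ADDHI  r1←0x9e

EXEC = [1,5]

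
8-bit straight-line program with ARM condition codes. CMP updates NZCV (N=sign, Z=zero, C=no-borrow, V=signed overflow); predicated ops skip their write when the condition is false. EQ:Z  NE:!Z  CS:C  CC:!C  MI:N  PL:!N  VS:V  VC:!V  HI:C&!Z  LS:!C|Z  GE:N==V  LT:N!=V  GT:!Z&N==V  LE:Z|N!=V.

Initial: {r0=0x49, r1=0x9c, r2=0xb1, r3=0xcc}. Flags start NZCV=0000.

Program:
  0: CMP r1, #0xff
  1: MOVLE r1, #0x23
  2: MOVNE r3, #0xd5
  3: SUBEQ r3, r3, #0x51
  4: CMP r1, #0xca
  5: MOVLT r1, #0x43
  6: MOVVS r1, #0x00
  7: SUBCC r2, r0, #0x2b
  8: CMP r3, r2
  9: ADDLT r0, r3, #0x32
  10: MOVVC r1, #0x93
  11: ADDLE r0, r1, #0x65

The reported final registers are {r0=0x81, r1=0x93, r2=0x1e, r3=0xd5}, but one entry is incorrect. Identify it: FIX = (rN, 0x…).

FIX = (r0, 0xf8)

0: ✓ CMP  NZCV=1000
1: ✓ MOVLE  r1←0x23
2: ✓ MOVNE  r3←0xd5
3: · SUBEQ
4: ✓ CMP  NZCV=0000
5: · MOVLT
6: · MOVVS
7: ✓ SUBCC  r2←0x1e
8: ✓ CMP  NZCV=1010
9: ✓ ADDLT  r0←0x07
10: ✓ MOVVC  r1←0x93
11: ✓ ADDLE  r0←0xf8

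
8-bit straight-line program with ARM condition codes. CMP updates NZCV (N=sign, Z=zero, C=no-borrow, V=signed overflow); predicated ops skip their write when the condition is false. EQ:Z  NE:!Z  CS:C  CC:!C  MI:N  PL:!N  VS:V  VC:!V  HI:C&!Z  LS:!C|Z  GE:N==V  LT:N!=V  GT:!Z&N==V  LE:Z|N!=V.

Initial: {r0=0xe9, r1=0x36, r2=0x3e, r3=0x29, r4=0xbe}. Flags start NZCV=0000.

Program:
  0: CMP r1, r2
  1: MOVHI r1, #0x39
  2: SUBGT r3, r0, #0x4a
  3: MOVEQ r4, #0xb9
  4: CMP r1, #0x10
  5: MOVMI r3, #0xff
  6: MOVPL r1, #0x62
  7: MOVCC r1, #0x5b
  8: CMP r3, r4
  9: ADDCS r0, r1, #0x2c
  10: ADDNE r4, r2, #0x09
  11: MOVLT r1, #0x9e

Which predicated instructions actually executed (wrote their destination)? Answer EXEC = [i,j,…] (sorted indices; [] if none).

0: ✓ CMP  NZCV=1000
1: · MOVHI
2: · SUBGT
3: · MOVEQ
4: ✓ CMP  NZCV=0010
5: · MOVMI
6: ✓ MOVPL  r1←0x62
7: · MOVCC
8: ✓ CMP  NZCV=0000
9: · ADDCS
10: ✓ ADDNE  r4←0x47
11: · MOVLT

EXEC = [6,10]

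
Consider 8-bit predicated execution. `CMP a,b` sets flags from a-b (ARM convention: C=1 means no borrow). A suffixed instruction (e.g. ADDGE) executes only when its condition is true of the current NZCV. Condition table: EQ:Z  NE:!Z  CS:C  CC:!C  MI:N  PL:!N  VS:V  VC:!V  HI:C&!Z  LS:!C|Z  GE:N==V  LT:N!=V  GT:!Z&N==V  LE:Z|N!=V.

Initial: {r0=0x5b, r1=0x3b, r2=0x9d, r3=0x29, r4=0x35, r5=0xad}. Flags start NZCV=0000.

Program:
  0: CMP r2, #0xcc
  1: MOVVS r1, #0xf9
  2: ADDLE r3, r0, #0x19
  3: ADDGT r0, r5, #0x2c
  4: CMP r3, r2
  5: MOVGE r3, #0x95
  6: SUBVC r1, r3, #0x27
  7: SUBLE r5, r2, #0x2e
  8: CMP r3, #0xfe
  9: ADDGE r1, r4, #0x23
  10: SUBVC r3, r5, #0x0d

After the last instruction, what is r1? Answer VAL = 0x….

VAL = 0x3b

[0] flags=1000 → (cmp)
[1] flags=1000 VS?F → skip
[2] flags=1000 LE?T → r3=0x74
[3] flags=1000 GT?F → skip
[4] flags=1001 → (cmp)
[5] flags=1001 GE?T → r3=0x95
[6] flags=1001 VC?F → skip
[7] flags=1001 LE?F → skip
[8] flags=1000 → (cmp)
[9] flags=1000 GE?F → skip
[10] flags=1000 VC?T → r3=0xa0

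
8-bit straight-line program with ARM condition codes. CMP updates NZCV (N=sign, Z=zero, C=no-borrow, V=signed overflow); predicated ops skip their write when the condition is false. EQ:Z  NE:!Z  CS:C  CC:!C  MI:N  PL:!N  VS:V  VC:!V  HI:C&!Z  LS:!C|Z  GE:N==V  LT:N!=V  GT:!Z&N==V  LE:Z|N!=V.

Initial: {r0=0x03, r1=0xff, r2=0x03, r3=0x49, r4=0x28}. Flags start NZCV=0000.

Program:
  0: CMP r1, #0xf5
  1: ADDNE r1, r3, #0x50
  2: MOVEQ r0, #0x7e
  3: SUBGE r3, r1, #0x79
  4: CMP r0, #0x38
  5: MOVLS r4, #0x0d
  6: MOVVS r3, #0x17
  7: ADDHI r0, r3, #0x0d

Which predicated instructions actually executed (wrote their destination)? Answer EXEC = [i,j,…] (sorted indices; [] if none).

EXEC = [1,3,5]

0: ✓ CMP  NZCV=0010
1: ✓ ADDNE  r1←0x99
2: · MOVEQ
3: ✓ SUBGE  r3←0x20
4: ✓ CMP  NZCV=1000
5: ✓ MOVLS  r4←0x0d
6: · MOVVS
7: · ADDHI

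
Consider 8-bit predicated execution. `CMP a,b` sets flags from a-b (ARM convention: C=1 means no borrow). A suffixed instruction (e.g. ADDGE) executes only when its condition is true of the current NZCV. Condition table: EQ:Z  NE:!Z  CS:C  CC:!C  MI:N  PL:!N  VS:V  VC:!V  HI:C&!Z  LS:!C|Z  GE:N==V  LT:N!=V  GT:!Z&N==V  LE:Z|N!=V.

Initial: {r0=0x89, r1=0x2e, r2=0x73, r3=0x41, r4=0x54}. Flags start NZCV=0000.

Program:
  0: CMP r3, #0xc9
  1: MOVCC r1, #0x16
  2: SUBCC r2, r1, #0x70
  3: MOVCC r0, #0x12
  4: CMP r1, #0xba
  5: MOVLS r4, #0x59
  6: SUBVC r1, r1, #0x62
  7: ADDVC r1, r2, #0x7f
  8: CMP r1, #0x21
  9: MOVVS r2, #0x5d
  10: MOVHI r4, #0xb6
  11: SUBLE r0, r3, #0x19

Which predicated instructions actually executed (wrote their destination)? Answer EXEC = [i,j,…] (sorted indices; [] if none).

EXEC = [1,2,3,5,6,7,10]

0: ✓ CMP  NZCV=0000
1: ✓ MOVCC  r1←0x16
2: ✓ SUBCC  r2←0xa6
3: ✓ MOVCC  r0←0x12
4: ✓ CMP  NZCV=0000
5: ✓ MOVLS  r4←0x59
6: ✓ SUBVC  r1←0xb4
7: ✓ ADDVC  r1←0x25
8: ✓ CMP  NZCV=0010
9: · MOVVS
10: ✓ MOVHI  r4←0xb6
11: · SUBLE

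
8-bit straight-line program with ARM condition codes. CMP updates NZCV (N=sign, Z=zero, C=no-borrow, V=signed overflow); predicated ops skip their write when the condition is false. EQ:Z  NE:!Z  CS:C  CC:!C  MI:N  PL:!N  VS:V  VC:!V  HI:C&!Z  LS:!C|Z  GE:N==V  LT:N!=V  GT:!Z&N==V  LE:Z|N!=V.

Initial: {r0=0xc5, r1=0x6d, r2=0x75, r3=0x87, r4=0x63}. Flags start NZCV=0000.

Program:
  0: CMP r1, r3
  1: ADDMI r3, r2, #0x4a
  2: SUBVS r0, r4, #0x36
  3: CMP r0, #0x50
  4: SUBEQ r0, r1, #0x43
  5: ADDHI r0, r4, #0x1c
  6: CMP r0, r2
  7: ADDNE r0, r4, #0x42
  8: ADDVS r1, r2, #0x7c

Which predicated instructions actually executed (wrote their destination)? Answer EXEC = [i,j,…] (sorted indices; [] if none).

0: ✓ CMP  NZCV=1001
1: ✓ ADDMI  r3←0xbf
2: ✓ SUBVS  r0←0x2d
3: ✓ CMP  NZCV=1000
4: · SUBEQ
5: · ADDHI
6: ✓ CMP  NZCV=1000
7: ✓ ADDNE  r0←0xa5
8: · ADDVS

EXEC = [1,2,7]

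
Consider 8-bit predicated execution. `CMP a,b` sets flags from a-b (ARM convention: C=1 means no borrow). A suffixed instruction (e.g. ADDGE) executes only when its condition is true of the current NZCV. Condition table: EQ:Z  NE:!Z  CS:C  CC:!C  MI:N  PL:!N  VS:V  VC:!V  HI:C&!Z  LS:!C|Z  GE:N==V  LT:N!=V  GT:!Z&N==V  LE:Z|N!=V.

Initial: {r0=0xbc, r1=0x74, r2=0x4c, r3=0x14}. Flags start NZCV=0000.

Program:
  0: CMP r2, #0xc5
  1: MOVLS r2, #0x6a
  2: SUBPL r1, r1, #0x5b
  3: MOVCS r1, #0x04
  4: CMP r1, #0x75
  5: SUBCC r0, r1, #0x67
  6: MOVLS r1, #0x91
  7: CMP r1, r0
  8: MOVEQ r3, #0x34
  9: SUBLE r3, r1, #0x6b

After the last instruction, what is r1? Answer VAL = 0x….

VAL = 0x91

[0] flags=1001 → (cmp)
[1] flags=1001 LS?T → r2=0x6a
[2] flags=1001 PL?F → skip
[3] flags=1001 CS?F → skip
[4] flags=1000 → (cmp)
[5] flags=1000 CC?T → r0=0x0d
[6] flags=1000 LS?T → r1=0x91
[7] flags=1010 → (cmp)
[8] flags=1010 EQ?F → skip
[9] flags=1010 LE?T → r3=0x26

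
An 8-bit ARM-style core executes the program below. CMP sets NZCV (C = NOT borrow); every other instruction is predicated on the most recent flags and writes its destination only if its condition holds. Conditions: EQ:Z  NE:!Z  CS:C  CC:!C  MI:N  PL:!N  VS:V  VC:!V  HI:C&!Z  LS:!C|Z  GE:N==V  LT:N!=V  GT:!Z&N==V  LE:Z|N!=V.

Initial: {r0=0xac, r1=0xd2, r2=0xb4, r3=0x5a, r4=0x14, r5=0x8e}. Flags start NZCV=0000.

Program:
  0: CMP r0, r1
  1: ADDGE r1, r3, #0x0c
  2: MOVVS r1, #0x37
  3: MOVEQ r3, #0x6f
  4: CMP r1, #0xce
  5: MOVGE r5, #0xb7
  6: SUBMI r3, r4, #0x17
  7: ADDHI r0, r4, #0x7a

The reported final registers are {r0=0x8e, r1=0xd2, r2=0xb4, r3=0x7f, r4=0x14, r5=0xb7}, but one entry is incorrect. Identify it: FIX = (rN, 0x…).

0: ✓ CMP  NZCV=1000
1: · ADDGE
2: · MOVVS
3: · MOVEQ
4: ✓ CMP  NZCV=0010
5: ✓ MOVGE  r5←0xb7
6: · SUBMI
7: ✓ ADDHI  r0←0x8e

FIX = (r3, 0x5a)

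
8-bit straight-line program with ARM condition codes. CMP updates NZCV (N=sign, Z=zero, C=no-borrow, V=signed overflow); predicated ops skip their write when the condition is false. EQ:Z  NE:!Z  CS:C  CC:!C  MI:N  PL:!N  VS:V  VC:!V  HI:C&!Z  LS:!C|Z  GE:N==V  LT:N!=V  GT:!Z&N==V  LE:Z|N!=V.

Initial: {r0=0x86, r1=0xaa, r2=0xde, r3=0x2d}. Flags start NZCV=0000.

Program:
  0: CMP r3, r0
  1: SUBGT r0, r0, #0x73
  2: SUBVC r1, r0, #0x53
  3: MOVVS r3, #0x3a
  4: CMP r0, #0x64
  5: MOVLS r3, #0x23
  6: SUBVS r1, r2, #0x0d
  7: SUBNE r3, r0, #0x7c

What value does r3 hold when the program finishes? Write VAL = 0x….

VAL = 0x97

[0] flags=1001 → (cmp)
[1] flags=1001 GT?T → r0=0x13
[2] flags=1001 VC?F → skip
[3] flags=1001 VS?T → r3=0x3a
[4] flags=1000 → (cmp)
[5] flags=1000 LS?T → r3=0x23
[6] flags=1000 VS?F → skip
[7] flags=1000 NE?T → r3=0x97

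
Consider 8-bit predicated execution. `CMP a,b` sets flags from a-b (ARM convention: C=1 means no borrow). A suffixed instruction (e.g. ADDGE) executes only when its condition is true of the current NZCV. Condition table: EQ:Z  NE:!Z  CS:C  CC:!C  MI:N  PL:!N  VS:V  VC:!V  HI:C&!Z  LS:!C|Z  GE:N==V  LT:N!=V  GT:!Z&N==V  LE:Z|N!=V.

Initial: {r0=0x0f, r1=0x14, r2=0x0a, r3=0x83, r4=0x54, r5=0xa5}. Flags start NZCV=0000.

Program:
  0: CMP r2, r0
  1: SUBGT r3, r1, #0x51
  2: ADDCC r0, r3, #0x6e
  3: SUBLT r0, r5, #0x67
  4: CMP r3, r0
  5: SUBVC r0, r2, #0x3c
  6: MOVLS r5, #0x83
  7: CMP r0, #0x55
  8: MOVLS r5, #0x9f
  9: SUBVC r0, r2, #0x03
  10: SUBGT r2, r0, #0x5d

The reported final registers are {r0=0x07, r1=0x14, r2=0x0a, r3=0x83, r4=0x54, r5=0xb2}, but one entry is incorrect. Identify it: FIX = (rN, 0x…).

FIX = (r5, 0x9f)

[0] flags=1000 → (cmp)
[1] flags=1000 GT?F → skip
[2] flags=1000 CC?T → r0=0xf1
[3] flags=1000 LT?T → r0=0x3e
[4] flags=0011 → (cmp)
[5] flags=0011 VC?F → skip
[6] flags=0011 LS?F → skip
[7] flags=1000 → (cmp)
[8] flags=1000 LS?T → r5=0x9f
[9] flags=1000 VC?T → r0=0x07
[10] flags=1000 GT?F → skip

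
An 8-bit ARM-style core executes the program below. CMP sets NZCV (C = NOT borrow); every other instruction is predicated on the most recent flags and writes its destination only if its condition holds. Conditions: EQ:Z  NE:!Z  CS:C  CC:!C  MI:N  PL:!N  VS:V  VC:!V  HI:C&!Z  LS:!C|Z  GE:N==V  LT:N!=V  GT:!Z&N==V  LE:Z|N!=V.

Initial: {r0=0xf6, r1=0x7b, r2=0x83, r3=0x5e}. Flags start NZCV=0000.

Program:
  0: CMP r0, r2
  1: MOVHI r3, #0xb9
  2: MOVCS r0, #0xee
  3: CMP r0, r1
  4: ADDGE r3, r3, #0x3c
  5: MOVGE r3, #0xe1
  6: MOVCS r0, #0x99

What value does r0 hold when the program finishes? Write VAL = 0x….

VAL = 0x99

0: ✓ CMP  NZCV=0010
1: ✓ MOVHI  r3←0xb9
2: ✓ MOVCS  r0←0xee
3: ✓ CMP  NZCV=0011
4: · ADDGE
5: · MOVGE
6: ✓ MOVCS  r0←0x99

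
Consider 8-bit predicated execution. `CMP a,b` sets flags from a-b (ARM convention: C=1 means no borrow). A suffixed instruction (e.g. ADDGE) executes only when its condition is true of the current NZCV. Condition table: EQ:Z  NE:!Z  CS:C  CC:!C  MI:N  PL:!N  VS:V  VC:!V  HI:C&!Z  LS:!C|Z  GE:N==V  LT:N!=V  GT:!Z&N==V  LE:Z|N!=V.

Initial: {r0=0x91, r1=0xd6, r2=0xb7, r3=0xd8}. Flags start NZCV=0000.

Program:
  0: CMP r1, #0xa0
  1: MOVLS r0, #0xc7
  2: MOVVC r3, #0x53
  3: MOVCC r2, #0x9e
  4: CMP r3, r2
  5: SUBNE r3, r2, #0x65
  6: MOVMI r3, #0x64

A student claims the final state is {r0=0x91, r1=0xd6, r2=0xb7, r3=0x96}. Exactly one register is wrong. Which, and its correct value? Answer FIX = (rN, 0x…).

0: ✓ CMP  NZCV=0010
1: · MOVLS
2: ✓ MOVVC  r3←0x53
3: · MOVCC
4: ✓ CMP  NZCV=1001
5: ✓ SUBNE  r3←0x52
6: ✓ MOVMI  r3←0x64

FIX = (r3, 0x64)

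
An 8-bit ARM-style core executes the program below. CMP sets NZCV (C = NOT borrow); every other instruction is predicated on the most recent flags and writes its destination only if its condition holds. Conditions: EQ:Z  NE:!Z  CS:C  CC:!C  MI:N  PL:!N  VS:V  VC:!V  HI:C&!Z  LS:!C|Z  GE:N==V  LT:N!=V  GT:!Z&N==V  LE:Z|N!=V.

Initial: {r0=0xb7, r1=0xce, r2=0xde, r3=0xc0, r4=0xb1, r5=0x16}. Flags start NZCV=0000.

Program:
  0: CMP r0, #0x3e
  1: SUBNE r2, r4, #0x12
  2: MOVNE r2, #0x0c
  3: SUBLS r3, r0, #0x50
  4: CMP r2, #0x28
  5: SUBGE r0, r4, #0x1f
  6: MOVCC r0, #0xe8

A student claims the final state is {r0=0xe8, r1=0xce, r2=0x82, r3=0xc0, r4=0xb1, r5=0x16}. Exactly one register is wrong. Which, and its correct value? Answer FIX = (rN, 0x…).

FIX = (r2, 0x0c)

0: ✓ CMP  NZCV=0011
1: ✓ SUBNE  r2←0x9f
2: ✓ MOVNE  r2←0x0c
3: · SUBLS
4: ✓ CMP  NZCV=1000
5: · SUBGE
6: ✓ MOVCC  r0←0xe8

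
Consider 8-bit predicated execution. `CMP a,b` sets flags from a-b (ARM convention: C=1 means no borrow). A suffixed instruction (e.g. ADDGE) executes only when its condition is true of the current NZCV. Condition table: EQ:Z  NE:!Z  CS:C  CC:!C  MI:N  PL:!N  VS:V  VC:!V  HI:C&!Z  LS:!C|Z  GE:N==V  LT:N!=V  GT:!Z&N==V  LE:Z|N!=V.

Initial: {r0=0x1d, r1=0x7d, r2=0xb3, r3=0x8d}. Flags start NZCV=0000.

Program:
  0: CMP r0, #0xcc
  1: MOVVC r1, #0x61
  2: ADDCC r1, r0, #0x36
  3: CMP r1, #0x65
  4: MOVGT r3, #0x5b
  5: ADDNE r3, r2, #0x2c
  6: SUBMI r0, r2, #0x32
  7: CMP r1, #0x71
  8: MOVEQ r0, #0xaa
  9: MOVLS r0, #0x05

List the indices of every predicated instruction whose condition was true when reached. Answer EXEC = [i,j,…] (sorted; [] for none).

EXEC = [1,2,5,6,9]

[0] flags=0000 → (cmp)
[1] flags=0000 VC?T → r1=0x61
[2] flags=0000 CC?T → r1=0x53
[3] flags=1000 → (cmp)
[4] flags=1000 GT?F → skip
[5] flags=1000 NE?T → r3=0xdf
[6] flags=1000 MI?T → r0=0x81
[7] flags=1000 → (cmp)
[8] flags=1000 EQ?F → skip
[9] flags=1000 LS?T → r0=0x05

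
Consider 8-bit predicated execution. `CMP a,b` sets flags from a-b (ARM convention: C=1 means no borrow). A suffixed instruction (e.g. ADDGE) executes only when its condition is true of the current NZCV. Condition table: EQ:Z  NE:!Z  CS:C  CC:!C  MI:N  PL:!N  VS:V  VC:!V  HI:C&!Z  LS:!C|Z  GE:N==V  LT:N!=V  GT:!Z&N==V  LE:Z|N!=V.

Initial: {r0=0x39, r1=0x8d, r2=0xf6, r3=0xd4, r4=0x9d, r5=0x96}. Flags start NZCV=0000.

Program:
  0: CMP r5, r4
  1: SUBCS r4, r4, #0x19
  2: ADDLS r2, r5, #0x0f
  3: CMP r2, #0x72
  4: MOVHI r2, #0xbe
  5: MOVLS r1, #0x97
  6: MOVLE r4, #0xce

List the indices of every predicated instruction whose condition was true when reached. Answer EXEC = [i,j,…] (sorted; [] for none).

EXEC = [2,4,6]

0: ✓ CMP  NZCV=1000
1: · SUBCS
2: ✓ ADDLS  r2←0xa5
3: ✓ CMP  NZCV=0011
4: ✓ MOVHI  r2←0xbe
5: · MOVLS
6: ✓ MOVLE  r4←0xce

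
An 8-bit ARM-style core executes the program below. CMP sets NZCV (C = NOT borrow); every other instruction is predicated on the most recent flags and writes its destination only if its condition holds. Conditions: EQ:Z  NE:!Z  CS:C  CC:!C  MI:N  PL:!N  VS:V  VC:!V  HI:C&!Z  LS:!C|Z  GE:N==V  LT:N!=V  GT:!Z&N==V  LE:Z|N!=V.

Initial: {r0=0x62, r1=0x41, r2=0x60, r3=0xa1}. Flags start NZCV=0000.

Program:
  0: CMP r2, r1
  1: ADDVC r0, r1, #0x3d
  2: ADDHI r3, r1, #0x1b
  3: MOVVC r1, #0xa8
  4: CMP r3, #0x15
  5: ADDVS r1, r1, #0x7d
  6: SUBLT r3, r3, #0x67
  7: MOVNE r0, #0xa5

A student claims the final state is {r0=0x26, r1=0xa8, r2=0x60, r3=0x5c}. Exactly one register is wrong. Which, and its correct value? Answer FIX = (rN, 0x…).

[0] flags=0010 → (cmp)
[1] flags=0010 VC?T → r0=0x7e
[2] flags=0010 HI?T → r3=0x5c
[3] flags=0010 VC?T → r1=0xa8
[4] flags=0010 → (cmp)
[5] flags=0010 VS?F → skip
[6] flags=0010 LT?F → skip
[7] flags=0010 NE?T → r0=0xa5

FIX = (r0, 0xa5)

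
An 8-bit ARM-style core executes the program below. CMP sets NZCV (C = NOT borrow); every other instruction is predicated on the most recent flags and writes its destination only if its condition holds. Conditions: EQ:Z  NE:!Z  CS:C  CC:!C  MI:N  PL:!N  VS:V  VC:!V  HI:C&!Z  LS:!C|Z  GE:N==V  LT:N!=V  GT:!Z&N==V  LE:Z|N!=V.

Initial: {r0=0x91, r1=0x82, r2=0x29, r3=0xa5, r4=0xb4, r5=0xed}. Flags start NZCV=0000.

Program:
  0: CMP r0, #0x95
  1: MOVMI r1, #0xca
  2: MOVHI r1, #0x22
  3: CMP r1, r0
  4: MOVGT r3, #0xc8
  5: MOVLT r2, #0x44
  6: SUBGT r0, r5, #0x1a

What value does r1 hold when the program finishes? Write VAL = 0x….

VAL = 0xca

[0] flags=1000 → (cmp)
[1] flags=1000 MI?T → r1=0xca
[2] flags=1000 HI?F → skip
[3] flags=0010 → (cmp)
[4] flags=0010 GT?T → r3=0xc8
[5] flags=0010 LT?F → skip
[6] flags=0010 GT?T → r0=0xd3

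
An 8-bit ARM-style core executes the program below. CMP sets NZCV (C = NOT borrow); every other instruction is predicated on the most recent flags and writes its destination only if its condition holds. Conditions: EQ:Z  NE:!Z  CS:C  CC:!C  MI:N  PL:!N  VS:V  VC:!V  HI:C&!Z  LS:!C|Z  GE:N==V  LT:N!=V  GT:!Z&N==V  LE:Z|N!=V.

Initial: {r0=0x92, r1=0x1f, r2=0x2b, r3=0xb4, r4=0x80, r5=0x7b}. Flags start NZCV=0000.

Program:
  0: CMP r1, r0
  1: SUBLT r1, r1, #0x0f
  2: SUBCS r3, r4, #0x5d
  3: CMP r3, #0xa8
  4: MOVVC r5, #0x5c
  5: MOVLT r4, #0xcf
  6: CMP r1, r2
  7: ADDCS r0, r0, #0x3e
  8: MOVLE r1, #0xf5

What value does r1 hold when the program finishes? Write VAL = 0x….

VAL = 0xf5

0: ✓ CMP  NZCV=1001
1: · SUBLT
2: · SUBCS
3: ✓ CMP  NZCV=0010
4: ✓ MOVVC  r5←0x5c
5: · MOVLT
6: ✓ CMP  NZCV=1000
7: · ADDCS
8: ✓ MOVLE  r1←0xf5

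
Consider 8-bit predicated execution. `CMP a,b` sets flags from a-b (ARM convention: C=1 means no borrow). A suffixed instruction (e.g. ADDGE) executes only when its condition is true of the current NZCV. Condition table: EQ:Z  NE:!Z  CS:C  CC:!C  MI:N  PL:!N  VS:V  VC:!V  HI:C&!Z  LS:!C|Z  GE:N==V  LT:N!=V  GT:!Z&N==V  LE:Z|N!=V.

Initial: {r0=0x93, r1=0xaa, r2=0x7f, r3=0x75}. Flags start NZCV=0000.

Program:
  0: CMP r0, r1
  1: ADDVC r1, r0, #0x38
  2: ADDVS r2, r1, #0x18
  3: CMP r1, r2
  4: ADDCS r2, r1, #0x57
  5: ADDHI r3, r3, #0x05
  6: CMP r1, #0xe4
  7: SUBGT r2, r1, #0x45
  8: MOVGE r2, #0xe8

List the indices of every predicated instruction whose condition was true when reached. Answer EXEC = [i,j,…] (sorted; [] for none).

[0] flags=1000 → (cmp)
[1] flags=1000 VC?T → r1=0xcb
[2] flags=1000 VS?F → skip
[3] flags=0011 → (cmp)
[4] flags=0011 CS?T → r2=0x22
[5] flags=0011 HI?T → r3=0x7a
[6] flags=1000 → (cmp)
[7] flags=1000 GT?F → skip
[8] flags=1000 GE?F → skip

EXEC = [1,4,5]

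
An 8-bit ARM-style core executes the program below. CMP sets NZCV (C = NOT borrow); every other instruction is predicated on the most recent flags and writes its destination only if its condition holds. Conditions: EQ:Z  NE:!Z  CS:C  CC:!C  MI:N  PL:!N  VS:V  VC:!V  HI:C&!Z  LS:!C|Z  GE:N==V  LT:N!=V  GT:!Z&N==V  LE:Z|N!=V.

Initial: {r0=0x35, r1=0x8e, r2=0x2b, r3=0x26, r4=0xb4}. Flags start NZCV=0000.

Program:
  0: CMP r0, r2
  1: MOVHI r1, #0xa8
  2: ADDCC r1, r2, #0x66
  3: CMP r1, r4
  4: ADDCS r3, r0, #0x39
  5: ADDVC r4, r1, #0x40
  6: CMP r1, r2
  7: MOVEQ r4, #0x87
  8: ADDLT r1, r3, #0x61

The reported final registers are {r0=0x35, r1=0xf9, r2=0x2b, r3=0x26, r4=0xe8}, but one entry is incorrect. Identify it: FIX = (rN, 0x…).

0: ✓ CMP  NZCV=0010
1: ✓ MOVHI  r1←0xa8
2: · ADDCC
3: ✓ CMP  NZCV=1000
4: · ADDCS
5: ✓ ADDVC  r4←0xe8
6: ✓ CMP  NZCV=0011
7: · MOVEQ
8: ✓ ADDLT  r1←0x87

FIX = (r1, 0x87)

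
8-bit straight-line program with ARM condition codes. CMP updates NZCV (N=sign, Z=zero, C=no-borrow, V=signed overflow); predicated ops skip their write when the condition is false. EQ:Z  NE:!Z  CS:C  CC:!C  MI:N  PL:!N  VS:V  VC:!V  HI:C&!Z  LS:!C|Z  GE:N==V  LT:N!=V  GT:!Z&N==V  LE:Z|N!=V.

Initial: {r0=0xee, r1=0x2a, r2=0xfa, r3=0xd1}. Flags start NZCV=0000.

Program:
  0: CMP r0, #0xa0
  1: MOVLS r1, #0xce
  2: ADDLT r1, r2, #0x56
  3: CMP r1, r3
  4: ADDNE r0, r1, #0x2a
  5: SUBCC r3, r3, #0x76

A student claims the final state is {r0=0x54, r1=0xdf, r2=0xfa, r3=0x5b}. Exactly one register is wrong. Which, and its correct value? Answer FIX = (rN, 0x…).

[0] flags=0010 → (cmp)
[1] flags=0010 LS?F → skip
[2] flags=0010 LT?F → skip
[3] flags=0000 → (cmp)
[4] flags=0000 NE?T → r0=0x54
[5] flags=0000 CC?T → r3=0x5b

FIX = (r1, 0x2a)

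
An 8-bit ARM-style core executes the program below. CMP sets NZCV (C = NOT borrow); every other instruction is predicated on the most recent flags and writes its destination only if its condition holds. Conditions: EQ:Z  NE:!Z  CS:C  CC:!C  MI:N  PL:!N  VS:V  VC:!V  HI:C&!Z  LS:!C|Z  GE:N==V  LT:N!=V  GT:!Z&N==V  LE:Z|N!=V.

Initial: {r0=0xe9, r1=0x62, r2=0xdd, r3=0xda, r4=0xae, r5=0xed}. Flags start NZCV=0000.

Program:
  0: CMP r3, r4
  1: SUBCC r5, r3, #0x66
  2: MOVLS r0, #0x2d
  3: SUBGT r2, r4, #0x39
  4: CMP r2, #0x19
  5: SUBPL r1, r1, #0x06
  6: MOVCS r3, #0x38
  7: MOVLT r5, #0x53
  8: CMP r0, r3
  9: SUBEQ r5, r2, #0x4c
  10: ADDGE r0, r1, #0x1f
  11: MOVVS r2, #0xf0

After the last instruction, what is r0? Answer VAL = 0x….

[0] flags=0010 → (cmp)
[1] flags=0010 CC?F → skip
[2] flags=0010 LS?F → skip
[3] flags=0010 GT?T → r2=0x75
[4] flags=0010 → (cmp)
[5] flags=0010 PL?T → r1=0x5c
[6] flags=0010 CS?T → r3=0x38
[7] flags=0010 LT?F → skip
[8] flags=1010 → (cmp)
[9] flags=1010 EQ?F → skip
[10] flags=1010 GE?F → skip
[11] flags=1010 VS?F → skip

VAL = 0xe9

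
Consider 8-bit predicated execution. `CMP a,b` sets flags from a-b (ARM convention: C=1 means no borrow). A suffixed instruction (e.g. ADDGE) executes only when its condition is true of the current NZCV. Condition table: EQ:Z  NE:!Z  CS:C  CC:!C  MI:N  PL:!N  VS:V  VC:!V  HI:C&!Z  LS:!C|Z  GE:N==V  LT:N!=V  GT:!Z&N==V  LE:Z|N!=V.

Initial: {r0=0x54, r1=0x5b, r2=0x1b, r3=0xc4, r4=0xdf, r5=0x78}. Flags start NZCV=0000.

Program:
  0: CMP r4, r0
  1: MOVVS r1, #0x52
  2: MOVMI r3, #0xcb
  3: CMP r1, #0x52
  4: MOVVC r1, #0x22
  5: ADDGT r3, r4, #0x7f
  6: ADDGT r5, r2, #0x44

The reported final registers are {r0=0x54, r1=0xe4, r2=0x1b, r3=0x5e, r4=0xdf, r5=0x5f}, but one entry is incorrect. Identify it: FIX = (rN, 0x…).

FIX = (r1, 0x22)

0: ✓ CMP  NZCV=1010
1: · MOVVS
2: ✓ MOVMI  r3←0xcb
3: ✓ CMP  NZCV=0010
4: ✓ MOVVC  r1←0x22
5: ✓ ADDGT  r3←0x5e
6: ✓ ADDGT  r5←0x5f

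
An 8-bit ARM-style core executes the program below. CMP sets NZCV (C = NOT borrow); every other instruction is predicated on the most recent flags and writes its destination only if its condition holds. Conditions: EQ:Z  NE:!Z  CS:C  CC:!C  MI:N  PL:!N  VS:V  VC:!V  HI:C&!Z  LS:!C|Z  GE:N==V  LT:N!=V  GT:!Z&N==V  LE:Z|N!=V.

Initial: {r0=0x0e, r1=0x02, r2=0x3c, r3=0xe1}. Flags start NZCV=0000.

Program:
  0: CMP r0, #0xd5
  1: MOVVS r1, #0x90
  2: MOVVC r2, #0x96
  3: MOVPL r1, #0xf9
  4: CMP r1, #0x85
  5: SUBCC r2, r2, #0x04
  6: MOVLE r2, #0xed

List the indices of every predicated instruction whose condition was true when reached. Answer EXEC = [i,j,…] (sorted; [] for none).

[0] flags=0000 → (cmp)
[1] flags=0000 VS?F → skip
[2] flags=0000 VC?T → r2=0x96
[3] flags=0000 PL?T → r1=0xf9
[4] flags=0010 → (cmp)
[5] flags=0010 CC?F → skip
[6] flags=0010 LE?F → skip

EXEC = [2,3]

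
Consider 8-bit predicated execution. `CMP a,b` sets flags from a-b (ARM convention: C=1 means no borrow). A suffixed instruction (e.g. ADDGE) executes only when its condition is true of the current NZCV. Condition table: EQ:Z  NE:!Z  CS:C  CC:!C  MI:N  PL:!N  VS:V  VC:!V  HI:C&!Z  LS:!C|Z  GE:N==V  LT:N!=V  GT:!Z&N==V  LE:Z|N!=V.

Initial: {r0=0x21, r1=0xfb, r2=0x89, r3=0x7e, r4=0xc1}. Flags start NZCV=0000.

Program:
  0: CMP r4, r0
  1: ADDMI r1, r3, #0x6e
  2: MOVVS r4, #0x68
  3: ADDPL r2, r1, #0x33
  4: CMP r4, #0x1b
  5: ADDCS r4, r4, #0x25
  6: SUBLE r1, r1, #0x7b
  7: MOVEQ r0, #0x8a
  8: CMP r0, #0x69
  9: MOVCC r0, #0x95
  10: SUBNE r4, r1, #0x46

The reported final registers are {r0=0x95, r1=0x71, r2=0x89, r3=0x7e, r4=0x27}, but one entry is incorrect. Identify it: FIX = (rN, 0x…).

FIX = (r4, 0x2b)

0: ✓ CMP  NZCV=1010
1: ✓ ADDMI  r1←0xec
2: · MOVVS
3: · ADDPL
4: ✓ CMP  NZCV=1010
5: ✓ ADDCS  r4←0xe6
6: ✓ SUBLE  r1←0x71
7: · MOVEQ
8: ✓ CMP  NZCV=1000
9: ✓ MOVCC  r0←0x95
10: ✓ SUBNE  r4←0x2b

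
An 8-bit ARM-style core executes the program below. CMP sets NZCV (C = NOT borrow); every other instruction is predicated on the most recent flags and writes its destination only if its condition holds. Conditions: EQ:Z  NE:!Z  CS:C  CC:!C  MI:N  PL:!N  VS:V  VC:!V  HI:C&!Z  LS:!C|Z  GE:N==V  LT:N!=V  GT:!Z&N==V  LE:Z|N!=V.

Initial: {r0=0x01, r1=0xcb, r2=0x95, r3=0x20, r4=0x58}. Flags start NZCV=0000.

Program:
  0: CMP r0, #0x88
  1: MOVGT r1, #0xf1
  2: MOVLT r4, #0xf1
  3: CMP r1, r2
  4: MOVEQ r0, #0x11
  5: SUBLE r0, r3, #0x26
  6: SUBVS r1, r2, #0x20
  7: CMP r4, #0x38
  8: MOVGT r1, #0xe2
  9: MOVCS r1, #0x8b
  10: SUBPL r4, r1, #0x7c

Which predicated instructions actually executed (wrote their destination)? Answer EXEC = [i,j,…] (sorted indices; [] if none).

EXEC = [1,8,9,10]

0: ✓ CMP  NZCV=0000
1: ✓ MOVGT  r1←0xf1
2: · MOVLT
3: ✓ CMP  NZCV=0010
4: · MOVEQ
5: · SUBLE
6: · SUBVS
7: ✓ CMP  NZCV=0010
8: ✓ MOVGT  r1←0xe2
9: ✓ MOVCS  r1←0x8b
10: ✓ SUBPL  r4←0x0f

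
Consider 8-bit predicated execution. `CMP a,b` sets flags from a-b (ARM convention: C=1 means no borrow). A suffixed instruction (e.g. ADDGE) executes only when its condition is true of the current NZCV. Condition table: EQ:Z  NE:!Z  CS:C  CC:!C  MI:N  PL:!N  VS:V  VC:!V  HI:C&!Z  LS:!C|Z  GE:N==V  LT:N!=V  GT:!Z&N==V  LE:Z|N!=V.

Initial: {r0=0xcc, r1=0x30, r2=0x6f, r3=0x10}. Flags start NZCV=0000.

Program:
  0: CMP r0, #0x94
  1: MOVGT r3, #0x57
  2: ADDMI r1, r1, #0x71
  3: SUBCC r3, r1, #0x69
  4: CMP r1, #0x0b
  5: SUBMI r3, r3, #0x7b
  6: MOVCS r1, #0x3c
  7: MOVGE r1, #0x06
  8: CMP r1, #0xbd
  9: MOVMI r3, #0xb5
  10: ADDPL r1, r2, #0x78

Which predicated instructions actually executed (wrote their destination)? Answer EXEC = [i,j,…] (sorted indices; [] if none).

EXEC = [1,6,7,10]

[0] flags=0010 → (cmp)
[1] flags=0010 GT?T → r3=0x57
[2] flags=0010 MI?F → skip
[3] flags=0010 CC?F → skip
[4] flags=0010 → (cmp)
[5] flags=0010 MI?F → skip
[6] flags=0010 CS?T → r1=0x3c
[7] flags=0010 GE?T → r1=0x06
[8] flags=0000 → (cmp)
[9] flags=0000 MI?F → skip
[10] flags=0000 PL?T → r1=0xe7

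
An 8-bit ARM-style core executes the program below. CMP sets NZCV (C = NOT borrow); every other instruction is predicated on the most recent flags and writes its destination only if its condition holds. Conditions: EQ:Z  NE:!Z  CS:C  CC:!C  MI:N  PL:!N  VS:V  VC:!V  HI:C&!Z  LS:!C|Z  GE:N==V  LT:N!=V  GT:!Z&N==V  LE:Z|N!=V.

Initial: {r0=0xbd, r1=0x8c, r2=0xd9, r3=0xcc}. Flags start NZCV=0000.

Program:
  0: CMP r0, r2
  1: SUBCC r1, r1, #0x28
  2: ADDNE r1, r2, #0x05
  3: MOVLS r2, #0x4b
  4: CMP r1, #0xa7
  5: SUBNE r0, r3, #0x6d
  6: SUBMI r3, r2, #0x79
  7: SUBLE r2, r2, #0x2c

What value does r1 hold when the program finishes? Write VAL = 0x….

VAL = 0xde

[0] flags=1000 → (cmp)
[1] flags=1000 CC?T → r1=0x64
[2] flags=1000 NE?T → r1=0xde
[3] flags=1000 LS?T → r2=0x4b
[4] flags=0010 → (cmp)
[5] flags=0010 NE?T → r0=0x5f
[6] flags=0010 MI?F → skip
[7] flags=0010 LE?F → skip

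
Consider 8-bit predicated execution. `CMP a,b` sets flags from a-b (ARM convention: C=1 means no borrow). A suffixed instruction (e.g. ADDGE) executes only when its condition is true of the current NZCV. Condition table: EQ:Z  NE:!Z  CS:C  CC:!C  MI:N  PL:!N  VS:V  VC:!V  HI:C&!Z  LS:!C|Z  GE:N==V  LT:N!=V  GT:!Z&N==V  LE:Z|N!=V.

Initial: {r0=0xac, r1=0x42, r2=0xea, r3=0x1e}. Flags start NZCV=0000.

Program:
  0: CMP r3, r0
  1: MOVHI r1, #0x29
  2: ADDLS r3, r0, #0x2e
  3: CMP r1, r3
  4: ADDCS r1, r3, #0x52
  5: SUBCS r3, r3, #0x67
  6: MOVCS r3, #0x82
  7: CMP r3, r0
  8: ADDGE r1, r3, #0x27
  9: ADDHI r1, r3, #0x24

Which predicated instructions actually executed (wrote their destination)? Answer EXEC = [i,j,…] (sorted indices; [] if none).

0: ✓ CMP  NZCV=0000
1: · MOVHI
2: ✓ ADDLS  r3←0xda
3: ✓ CMP  NZCV=0000
4: · ADDCS
5: · SUBCS
6: · MOVCS
7: ✓ CMP  NZCV=0010
8: ✓ ADDGE  r1←0x01
9: ✓ ADDHI  r1←0xfe

EXEC = [2,8,9]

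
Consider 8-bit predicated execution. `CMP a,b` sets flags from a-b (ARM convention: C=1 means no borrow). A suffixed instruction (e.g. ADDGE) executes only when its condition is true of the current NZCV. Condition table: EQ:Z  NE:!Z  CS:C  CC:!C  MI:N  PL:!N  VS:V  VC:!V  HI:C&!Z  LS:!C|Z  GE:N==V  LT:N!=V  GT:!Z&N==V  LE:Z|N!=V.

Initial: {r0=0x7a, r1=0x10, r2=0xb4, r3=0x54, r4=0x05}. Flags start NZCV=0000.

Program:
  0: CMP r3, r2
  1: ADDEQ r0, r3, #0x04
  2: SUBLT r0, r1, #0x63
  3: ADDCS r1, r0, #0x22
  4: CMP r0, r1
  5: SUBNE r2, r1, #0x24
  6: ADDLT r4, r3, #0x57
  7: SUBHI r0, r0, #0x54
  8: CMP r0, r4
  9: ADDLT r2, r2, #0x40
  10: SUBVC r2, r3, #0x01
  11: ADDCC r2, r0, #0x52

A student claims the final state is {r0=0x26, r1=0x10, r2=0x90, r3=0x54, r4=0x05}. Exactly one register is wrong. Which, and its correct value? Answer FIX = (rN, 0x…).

FIX = (r2, 0x53)

[0] flags=1001 → (cmp)
[1] flags=1001 EQ?F → skip
[2] flags=1001 LT?F → skip
[3] flags=1001 CS?F → skip
[4] flags=0010 → (cmp)
[5] flags=0010 NE?T → r2=0xec
[6] flags=0010 LT?F → skip
[7] flags=0010 HI?T → r0=0x26
[8] flags=0010 → (cmp)
[9] flags=0010 LT?F → skip
[10] flags=0010 VC?T → r2=0x53
[11] flags=0010 CC?F → skip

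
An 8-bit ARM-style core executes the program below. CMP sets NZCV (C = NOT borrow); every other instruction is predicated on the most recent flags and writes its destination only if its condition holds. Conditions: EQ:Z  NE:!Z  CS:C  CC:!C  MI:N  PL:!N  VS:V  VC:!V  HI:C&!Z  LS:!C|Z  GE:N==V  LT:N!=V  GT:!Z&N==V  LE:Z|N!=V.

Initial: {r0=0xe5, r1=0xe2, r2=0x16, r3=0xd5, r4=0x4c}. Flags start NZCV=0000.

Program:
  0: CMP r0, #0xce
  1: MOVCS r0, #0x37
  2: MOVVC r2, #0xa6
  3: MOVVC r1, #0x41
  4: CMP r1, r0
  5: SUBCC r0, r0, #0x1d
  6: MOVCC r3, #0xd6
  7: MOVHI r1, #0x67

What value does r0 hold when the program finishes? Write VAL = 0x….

VAL = 0x37

0: ✓ CMP  NZCV=0010
1: ✓ MOVCS  r0←0x37
2: ✓ MOVVC  r2←0xa6
3: ✓ MOVVC  r1←0x41
4: ✓ CMP  NZCV=0010
5: · SUBCC
6: · MOVCC
7: ✓ MOVHI  r1←0x67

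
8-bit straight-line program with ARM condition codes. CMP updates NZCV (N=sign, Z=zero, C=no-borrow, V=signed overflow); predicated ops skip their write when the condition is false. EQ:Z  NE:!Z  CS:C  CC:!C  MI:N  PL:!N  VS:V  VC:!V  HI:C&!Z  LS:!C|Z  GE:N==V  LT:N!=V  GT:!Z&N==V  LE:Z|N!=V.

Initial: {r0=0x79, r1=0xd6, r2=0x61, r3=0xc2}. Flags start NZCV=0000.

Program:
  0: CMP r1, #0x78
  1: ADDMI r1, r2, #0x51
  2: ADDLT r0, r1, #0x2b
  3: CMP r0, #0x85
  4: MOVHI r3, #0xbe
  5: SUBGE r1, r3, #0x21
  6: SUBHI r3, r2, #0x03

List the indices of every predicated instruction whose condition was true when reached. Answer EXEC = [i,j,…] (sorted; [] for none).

0: ✓ CMP  NZCV=0011
1: · ADDMI
2: ✓ ADDLT  r0←0x01
3: ✓ CMP  NZCV=0000
4: · MOVHI
5: ✓ SUBGE  r1←0xa1
6: · SUBHI

EXEC = [2,5]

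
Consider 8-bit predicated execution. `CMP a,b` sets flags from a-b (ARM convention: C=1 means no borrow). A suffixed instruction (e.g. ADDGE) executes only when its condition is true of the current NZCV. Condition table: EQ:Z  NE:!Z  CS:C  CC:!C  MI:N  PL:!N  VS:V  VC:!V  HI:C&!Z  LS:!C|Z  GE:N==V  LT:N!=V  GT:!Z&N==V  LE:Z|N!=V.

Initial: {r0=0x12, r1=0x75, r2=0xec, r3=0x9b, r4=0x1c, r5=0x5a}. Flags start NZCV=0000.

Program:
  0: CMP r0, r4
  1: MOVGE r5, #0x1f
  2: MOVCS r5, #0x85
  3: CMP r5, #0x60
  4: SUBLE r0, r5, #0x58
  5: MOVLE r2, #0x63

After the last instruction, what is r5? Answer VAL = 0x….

VAL = 0x5a

[0] flags=1000 → (cmp)
[1] flags=1000 GE?F → skip
[2] flags=1000 CS?F → skip
[3] flags=1000 → (cmp)
[4] flags=1000 LE?T → r0=0x02
[5] flags=1000 LE?T → r2=0x63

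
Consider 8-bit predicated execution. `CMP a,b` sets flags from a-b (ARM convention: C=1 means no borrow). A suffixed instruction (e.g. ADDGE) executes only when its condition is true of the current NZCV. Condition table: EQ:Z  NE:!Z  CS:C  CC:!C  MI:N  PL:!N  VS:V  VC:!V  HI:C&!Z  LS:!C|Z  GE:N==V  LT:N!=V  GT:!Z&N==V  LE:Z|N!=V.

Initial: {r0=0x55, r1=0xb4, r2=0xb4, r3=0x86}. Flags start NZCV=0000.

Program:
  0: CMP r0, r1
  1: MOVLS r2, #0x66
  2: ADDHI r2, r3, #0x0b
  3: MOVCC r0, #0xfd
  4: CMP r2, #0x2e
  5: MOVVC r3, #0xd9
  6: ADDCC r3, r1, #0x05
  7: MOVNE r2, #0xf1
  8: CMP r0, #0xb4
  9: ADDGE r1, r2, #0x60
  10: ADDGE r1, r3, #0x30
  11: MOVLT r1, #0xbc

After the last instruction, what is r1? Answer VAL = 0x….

0: ✓ CMP  NZCV=1001
1: ✓ MOVLS  r2←0x66
2: · ADDHI
3: ✓ MOVCC  r0←0xfd
4: ✓ CMP  NZCV=0010
5: ✓ MOVVC  r3←0xd9
6: · ADDCC
7: ✓ MOVNE  r2←0xf1
8: ✓ CMP  NZCV=0010
9: ✓ ADDGE  r1←0x51
10: ✓ ADDGE  r1←0x09
11: · MOVLT

VAL = 0x09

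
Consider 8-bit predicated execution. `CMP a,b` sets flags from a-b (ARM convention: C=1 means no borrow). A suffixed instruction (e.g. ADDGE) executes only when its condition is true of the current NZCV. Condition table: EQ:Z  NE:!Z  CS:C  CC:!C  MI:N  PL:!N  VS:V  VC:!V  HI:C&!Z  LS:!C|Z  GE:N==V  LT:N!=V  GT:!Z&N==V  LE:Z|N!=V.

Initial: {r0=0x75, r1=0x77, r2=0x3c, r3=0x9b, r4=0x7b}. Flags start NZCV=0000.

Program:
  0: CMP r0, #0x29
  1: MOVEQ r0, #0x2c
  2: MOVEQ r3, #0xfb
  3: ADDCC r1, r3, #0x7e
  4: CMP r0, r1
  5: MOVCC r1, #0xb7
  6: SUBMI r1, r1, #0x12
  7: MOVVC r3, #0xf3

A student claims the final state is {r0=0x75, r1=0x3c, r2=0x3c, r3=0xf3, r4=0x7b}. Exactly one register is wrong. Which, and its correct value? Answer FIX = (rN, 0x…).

FIX = (r1, 0xa5)

[0] flags=0010 → (cmp)
[1] flags=0010 EQ?F → skip
[2] flags=0010 EQ?F → skip
[3] flags=0010 CC?F → skip
[4] flags=1000 → (cmp)
[5] flags=1000 CC?T → r1=0xb7
[6] flags=1000 MI?T → r1=0xa5
[7] flags=1000 VC?T → r3=0xf3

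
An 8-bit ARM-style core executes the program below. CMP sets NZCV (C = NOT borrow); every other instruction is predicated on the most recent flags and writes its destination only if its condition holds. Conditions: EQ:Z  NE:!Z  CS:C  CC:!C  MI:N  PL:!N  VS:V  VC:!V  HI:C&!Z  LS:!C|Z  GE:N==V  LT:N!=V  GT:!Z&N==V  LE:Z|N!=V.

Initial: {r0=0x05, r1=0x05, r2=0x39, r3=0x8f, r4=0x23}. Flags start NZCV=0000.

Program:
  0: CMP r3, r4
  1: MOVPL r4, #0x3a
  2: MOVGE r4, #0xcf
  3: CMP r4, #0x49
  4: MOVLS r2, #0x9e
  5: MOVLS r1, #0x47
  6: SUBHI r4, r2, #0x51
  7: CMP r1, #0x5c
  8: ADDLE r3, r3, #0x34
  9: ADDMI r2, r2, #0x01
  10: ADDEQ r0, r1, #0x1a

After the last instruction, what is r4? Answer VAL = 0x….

VAL = 0x3a

[0] flags=0011 → (cmp)
[1] flags=0011 PL?T → r4=0x3a
[2] flags=0011 GE?F → skip
[3] flags=1000 → (cmp)
[4] flags=1000 LS?T → r2=0x9e
[5] flags=1000 LS?T → r1=0x47
[6] flags=1000 HI?F → skip
[7] flags=1000 → (cmp)
[8] flags=1000 LE?T → r3=0xc3
[9] flags=1000 MI?T → r2=0x9f
[10] flags=1000 EQ?F → skip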